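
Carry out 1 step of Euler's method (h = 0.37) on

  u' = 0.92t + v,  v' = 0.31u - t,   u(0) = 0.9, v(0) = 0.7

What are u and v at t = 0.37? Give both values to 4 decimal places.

Euler on (u,v): u_{n+1} = u_n + h·u', v_{n+1} = v_n + h·v'.
0.000000: (0.900000, 0.700000); f=(0.700000, 0.279000) → (1.159000, 0.803230)
(u(0.37), v(0.37)) ≈ (1.1590, 0.8032)

1.1590, 0.8032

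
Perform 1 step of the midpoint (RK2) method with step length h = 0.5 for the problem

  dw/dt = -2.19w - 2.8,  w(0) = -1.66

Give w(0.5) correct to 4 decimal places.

Midpoint: k1 = f(t_n, w_n); k2 = f(t_n + h/2, w_n + (h/2)·k1); w_{n+1} = w_n + h·k2.
t=0.000000, w=-1.660000:
  k1 = f(0.000000, -1.660000) = 0.835400
  k2 = f(0.250000, -1.451150) = 0.378019
  w ← -1.660000 + 0.5·0.378019 = -1.470991
w(0.5) ≈ -1.4710

-1.4710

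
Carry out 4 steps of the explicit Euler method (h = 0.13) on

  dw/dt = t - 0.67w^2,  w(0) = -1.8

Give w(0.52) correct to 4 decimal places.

Euler: w_{n+1} = w_n + h·f(t_n, w_n).
t=0.000000, w=-1.800000: f=-2.170800 → w ← -1.800000 + 0.13·(-2.170800) = -2.082204
t=0.130000, w=-2.082204: f=-2.774834 → w ← -2.082204 + 0.13·(-2.774834) = -2.442932
t=0.260000, w=-2.442932: f=-3.738506 → w ← -2.442932 + 0.13·(-3.738506) = -2.928938
t=0.390000, w=-2.928938: f=-5.357715 → w ← -2.928938 + 0.13·(-5.357715) = -3.625441
w(0.52) ≈ -3.6254

-3.6254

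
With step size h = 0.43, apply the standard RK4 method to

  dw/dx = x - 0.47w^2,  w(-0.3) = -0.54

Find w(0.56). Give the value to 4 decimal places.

RK4: k1 = f(x_n, w_n); k2 = f(x_n + h/2, w_n + (h/2)·k1); k3 = f(x_n + h/2, w_n + (h/2)·k2); k4 = f(x_n + h, w_n + h·k3); w_{n+1} = w_n + (h/6)·(k1 + 2k2 + 2k3 + k4).
x=-0.300000, w=-0.540000:
  k1 = f(-0.300000, -0.540000) = -0.437052
  k2 = f(-0.085000, -0.633966) = -0.273899
  k3 = f(-0.085000, -0.598888) = -0.253574
  k4 = f(0.130000, -0.649037) = -0.067987
  w ← -0.540000 + (0.43/6)·(k1 + 2k2 + 2k3 + k4) = -0.651799
x=0.130000, w=-0.651799:
  k1 = f(0.130000, -0.651799) = -0.069676
  k2 = f(0.345000, -0.666779) = 0.136041
  k3 = f(0.345000, -0.622550) = 0.162843
  k4 = f(0.560000, -0.581777) = 0.400922
  w ← -0.651799 + (0.43/6)·(k1 + 2k2 + 2k3 + k4) = -0.585220
w(0.56) ≈ -0.5852

-0.5852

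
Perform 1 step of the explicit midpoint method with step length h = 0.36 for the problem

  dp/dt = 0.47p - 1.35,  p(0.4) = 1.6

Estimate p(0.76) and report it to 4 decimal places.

1.3665

Midpoint: k1 = f(t_n, p_n); k2 = f(t_n + h/2, p_n + (h/2)·k1); p_{n+1} = p_n + h·k2.
t=0.400000, p=1.600000:
  k1 = f(0.400000, 1.600000) = -0.598000
  k2 = f(0.580000, 1.492360) = -0.648591
  p ← 1.600000 + 0.36·(-0.648591) = 1.366507
p(0.76) ≈ 1.3665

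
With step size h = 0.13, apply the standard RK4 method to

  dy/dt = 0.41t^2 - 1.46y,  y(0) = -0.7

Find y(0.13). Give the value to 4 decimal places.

RK4: k1 = f(t_n, y_n); k2 = f(t_n + h/2, y_n + (h/2)·k1); k3 = f(t_n + h/2, y_n + (h/2)·k2); k4 = f(t_n + h, y_n + h·k3); y_{n+1} = y_n + (h/6)·(k1 + 2k2 + 2k3 + k4).
t=0.000000, y=-0.700000:
  k1 = f(0.000000, -0.700000) = 1.022000
  k2 = f(0.065000, -0.633570) = 0.926744
  k3 = f(0.065000, -0.639762) = 0.935784
  k4 = f(0.130000, -0.578348) = 0.851317
  y ← -0.700000 + (0.13/6)·(k1 + 2k2 + 2k3 + k4) = -0.578702
y(0.13) ≈ -0.5787

-0.5787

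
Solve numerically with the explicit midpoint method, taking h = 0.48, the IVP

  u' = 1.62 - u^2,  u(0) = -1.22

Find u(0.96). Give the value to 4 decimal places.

-0.8547

Midpoint: k1 = f(x_n, u_n); k2 = f(x_n + h/2, u_n + (h/2)·k1); u_{n+1} = u_n + h·k2.
x=0.000000, u=-1.220000:
  k1 = f(0.000000, -1.220000) = 0.131600
  k2 = f(0.240000, -1.188416) = 0.207667
  u ← -1.220000 + 0.48·0.207667 = -1.120320
x=0.480000, u=-1.120320:
  k1 = f(0.480000, -1.120320) = 0.364884
  k2 = f(0.720000, -1.032748) = 0.553433
  u ← -1.120320 + 0.48·0.553433 = -0.854672
u(0.96) ≈ -0.8547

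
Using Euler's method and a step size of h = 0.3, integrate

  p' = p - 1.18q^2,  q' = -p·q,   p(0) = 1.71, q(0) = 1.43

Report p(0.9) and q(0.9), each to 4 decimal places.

Euler on (p,q): p_{n+1} = p_n + h·p', q_{n+1} = q_n + h·q'.
0.000000: (1.710000, 1.430000); f=(-0.702982, -2.445300) → (1.499105, 0.696410)
0.300000: (1.499105, 0.696410); f=(0.926821, -1.043992) → (1.777152, 0.383212)
0.600000: (1.777152, 0.383212); f=(1.603867, -0.681027) → (2.258312, 0.178904)
(p(0.9), q(0.9)) ≈ (2.2583, 0.1789)

2.2583, 0.1789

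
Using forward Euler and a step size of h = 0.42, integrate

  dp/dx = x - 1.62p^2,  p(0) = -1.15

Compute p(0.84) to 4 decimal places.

-4.7323

Euler: p_{n+1} = p_n + h·f(x_n, p_n).
x=0.000000, p=-1.150000: f=-2.142450 → p ← -1.150000 + 0.42·(-2.142450) = -2.049829
x=0.420000, p=-2.049829: f=-6.386914 → p ← -2.049829 + 0.42·(-6.386914) = -4.732333
p(0.84) ≈ -4.7323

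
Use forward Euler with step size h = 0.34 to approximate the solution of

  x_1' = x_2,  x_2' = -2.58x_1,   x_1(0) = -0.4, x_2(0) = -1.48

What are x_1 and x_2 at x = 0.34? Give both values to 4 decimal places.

-0.9032, -1.1291

Euler on (x_1,x_2): x_1_{n+1} = x_1_n + h·x_1', x_2_{n+1} = x_2_n + h·x_2'.
0.000000: (-0.400000, -1.480000); f=(-1.480000, 1.032000) → (-0.903200, -1.129120)
(x_1(0.34), x_2(0.34)) ≈ (-0.9032, -1.1291)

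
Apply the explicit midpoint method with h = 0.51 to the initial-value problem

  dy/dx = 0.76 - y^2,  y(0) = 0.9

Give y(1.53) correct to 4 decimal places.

Midpoint: k1 = f(x_n, y_n); k2 = f(x_n + h/2, y_n + (h/2)·k1); y_{n+1} = y_n + h·k2.
x=0.000000, y=0.900000:
  k1 = f(0.000000, 0.900000) = -0.050000
  k2 = f(0.255000, 0.887250) = -0.027213
  y ← 0.900000 + 0.51·(-0.027213) = 0.886122
x=0.510000, y=0.886122:
  k1 = f(0.510000, 0.886122) = -0.025211
  k2 = f(0.765000, 0.879693) = -0.013859
  y ← 0.886122 + 0.51·(-0.013859) = 0.879053
x=1.020000, y=0.879053:
  k1 = f(1.020000, 0.879053) = -0.012735
  k2 = f(1.275000, 0.875806) = -0.007036
  y ← 0.879053 + 0.51·(-0.007036) = 0.875465
y(1.53) ≈ 0.8755

0.8755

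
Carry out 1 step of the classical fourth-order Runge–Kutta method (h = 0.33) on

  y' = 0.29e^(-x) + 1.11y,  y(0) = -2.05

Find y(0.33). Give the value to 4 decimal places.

RK4: k1 = f(x_n, y_n); k2 = f(x_n + h/2, y_n + (h/2)·k1); k3 = f(x_n + h/2, y_n + (h/2)·k2); k4 = f(x_n + h, y_n + h·k3); y_{n+1} = y_n + (h/6)·(k1 + 2k2 + 2k3 + k4).
x=0.000000, y=-2.050000:
  k1 = f(0.000000, -2.050000) = -1.985500
  k2 = f(0.165000, -2.377607) = -2.393255
  k3 = f(0.165000, -2.444887) = -2.467936
  k4 = f(0.330000, -2.864419) = -2.971017
  y ← -2.050000 + (0.33/6)·(k1 + 2k2 + 2k3 + k4) = -2.857339
y(0.33) ≈ -2.8573

-2.8573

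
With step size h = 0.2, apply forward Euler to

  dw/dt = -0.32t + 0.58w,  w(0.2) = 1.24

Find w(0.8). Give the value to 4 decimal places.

Euler: w_{n+1} = w_n + h·f(t_n, w_n).
t=0.200000, w=1.240000: f=0.655200 → w ← 1.240000 + 0.2·0.655200 = 1.371040
t=0.400000, w=1.371040: f=0.667203 → w ← 1.371040 + 0.2·0.667203 = 1.504481
t=0.600000, w=1.504481: f=0.680599 → w ← 1.504481 + 0.2·0.680599 = 1.640600
w(0.8) ≈ 1.6406

1.6406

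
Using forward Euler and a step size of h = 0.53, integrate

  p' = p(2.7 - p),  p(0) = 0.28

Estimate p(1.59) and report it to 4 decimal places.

Euler: p_{n+1} = p_n + h·f(s_n, p_n).
s=0.000000, p=0.280000: f=0.677600 → p ← 0.280000 + 0.53·0.677600 = 0.639128
s=0.530000, p=0.639128: f=1.317161 → p ← 0.639128 + 0.53·1.317161 = 1.337223
s=1.060000, p=1.337223: f=1.822337 → p ← 1.337223 + 0.53·1.822337 = 2.303062
p(1.59) ≈ 2.3031

2.3031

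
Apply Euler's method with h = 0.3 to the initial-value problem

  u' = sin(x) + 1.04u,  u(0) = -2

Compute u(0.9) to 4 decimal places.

-4.2311

Euler: u_{n+1} = u_n + h·f(x_n, u_n).
x=0.000000, u=-2.000000: f=-2.080000 → u ← -2.000000 + 0.3·(-2.080000) = -2.624000
x=0.300000, u=-2.624000: f=-2.433440 → u ← -2.624000 + 0.3·(-2.433440) = -3.354032
x=0.600000, u=-3.354032: f=-2.923551 → u ← -3.354032 + 0.3·(-2.923551) = -4.231097
u(0.9) ≈ -4.2311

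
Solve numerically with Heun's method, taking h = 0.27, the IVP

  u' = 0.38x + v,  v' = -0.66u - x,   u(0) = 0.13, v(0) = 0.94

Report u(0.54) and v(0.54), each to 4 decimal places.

Heun on (u,v): k1 = f(x_n, state_n); k2 = f(x_n + h, state_n + h·k1); state_{n+1} = state_n + (h/2)·(k1 + k2).
0.000000: (0.130000, 0.940000)
  k1 = (0.940000, -0.085800)
  predictor → (0.383800, 0.916834)
  k2 = (1.019434, -0.523308)
  → (0.394524, 0.857770)
0.270000: (0.394524, 0.857770)
  k1 = (0.960370, -0.530386)
  predictor → (0.653824, 0.714566)
  k2 = (0.919766, -0.971524)
  → (0.648342, 0.655013)
(u(0.54), v(0.54)) ≈ (0.6483, 0.6550)

0.6483, 0.6550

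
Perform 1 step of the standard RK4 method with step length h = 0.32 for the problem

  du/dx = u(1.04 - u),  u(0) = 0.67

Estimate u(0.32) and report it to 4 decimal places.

0.7450

RK4: k1 = f(x_n, u_n); k2 = f(x_n + h/2, u_n + (h/2)·k1); k3 = f(x_n + h/2, u_n + (h/2)·k2); k4 = f(x_n + h, u_n + h·k3); u_{n+1} = u_n + (h/6)·(k1 + 2k2 + 2k3 + k4).
x=0.000000, u=0.670000:
  k1 = f(0.000000, 0.670000) = 0.247900
  k2 = f(0.160000, 0.709664) = 0.234428
  k3 = f(0.160000, 0.707508) = 0.235241
  k4 = f(0.320000, 0.745277) = 0.219650
  u ← 0.670000 + (0.32/6)·(k1 + 2k2 + 2k3 + k4) = 0.745034
u(0.32) ≈ 0.7450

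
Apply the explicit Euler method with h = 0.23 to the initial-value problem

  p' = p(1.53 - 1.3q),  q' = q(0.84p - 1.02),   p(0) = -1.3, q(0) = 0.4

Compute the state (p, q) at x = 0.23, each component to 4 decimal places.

Euler on (p,q): p_{n+1} = p_n + h·p', q_{n+1} = q_n + h·q'.
0.000000: (-1.300000, 0.400000); f=(-1.313000, -0.844800) → (-1.601990, 0.205696)
(p(0.23), q(0.23)) ≈ (-1.6020, 0.2057)

-1.6020, 0.2057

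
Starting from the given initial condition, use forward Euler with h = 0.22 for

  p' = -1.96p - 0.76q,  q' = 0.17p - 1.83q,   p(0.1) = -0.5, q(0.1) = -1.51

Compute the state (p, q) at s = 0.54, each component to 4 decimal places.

0.1358, -0.5513

Euler on (p,q): p_{n+1} = p_n + h·p', q_{n+1} = q_n + h·q'.
0.100000: (-0.500000, -1.510000); f=(2.127600, 2.678300) → (-0.031928, -0.920774)
0.320000: (-0.031928, -0.920774); f=(0.762367, 1.679589) → (0.135793, -0.551264)
(p(0.54), q(0.54)) ≈ (0.1358, -0.5513)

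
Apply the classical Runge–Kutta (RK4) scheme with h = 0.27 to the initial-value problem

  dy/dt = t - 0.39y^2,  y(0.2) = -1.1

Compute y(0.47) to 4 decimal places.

RK4: k1 = f(t_n, y_n); k2 = f(t_n + h/2, y_n + (h/2)·k1); k3 = f(t_n + h/2, y_n + (h/2)·k2); k4 = f(t_n + h, y_n + h·k3); y_{n+1} = y_n + (h/6)·(k1 + 2k2 + 2k3 + k4).
t=0.200000, y=-1.100000:
  k1 = f(0.200000, -1.100000) = -0.271900
  k2 = f(0.335000, -1.136707) = -0.168920
  k3 = f(0.335000, -1.122804) = -0.156669
  k4 = f(0.470000, -1.142301) = -0.038892
  y ← -1.100000 + (0.27/6)·(k1 + 2k2 + 2k3 + k4) = -1.143289
y(0.47) ≈ -1.1433

-1.1433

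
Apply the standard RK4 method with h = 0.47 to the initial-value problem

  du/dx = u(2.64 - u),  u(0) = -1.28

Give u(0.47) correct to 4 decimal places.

-28.7113

RK4: k1 = f(x_n, u_n); k2 = f(x_n + h/2, u_n + (h/2)·k1); k3 = f(x_n + h/2, u_n + (h/2)·k2); k4 = f(x_n + h, u_n + h·k3); u_{n+1} = u_n + (h/6)·(k1 + 2k2 + 2k3 + k4).
x=0.000000, u=-1.280000:
  k1 = f(0.000000, -1.280000) = -5.017600
  k2 = f(0.235000, -2.459136) = -12.539469
  k3 = f(0.235000, -4.226775) = -29.024315
  k4 = f(0.470000, -14.921428) = -262.041586
  u ← -1.280000 + (0.47/6)·(k1 + 2k2 + 2k3 + k4) = -28.711296
u(0.47) ≈ -28.7113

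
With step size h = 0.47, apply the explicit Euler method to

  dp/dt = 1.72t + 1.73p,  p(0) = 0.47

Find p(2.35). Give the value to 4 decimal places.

Euler: p_{n+1} = p_n + h·f(t_n, p_n).
t=0.000000, p=0.470000: f=0.813100 → p ← 0.470000 + 0.47·0.813100 = 0.852157
t=0.470000, p=0.852157: f=2.282632 → p ← 0.852157 + 0.47·2.282632 = 1.924994
t=0.940000, p=1.924994: f=4.947039 → p ← 1.924994 + 0.47·4.947039 = 4.250102
t=1.410000, p=4.250102: f=9.777877 → p ← 4.250102 + 0.47·9.777877 = 8.845705
t=1.880000, p=8.845705: f=18.536669 → p ← 8.845705 + 0.47·18.536669 = 17.557939
p(2.35) ≈ 17.5579

17.5579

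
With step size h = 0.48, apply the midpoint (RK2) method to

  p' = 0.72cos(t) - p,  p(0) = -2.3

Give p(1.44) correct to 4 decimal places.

-0.2915

Midpoint: k1 = f(t_n, p_n); k2 = f(t_n + h/2, p_n + (h/2)·k1); p_{n+1} = p_n + h·k2.
t=0.000000, p=-2.300000:
  k1 = f(0.000000, -2.300000) = 3.020000
  k2 = f(0.240000, -1.575200) = 2.274563
  p ← -2.300000 + 0.48·2.274563 = -1.208210
t=0.480000, p=-1.208210:
  k1 = f(0.480000, -1.208210) = 1.846846
  k2 = f(0.720000, -0.764967) = 1.306267
  p ← -1.208210 + 0.48·1.306267 = -0.581202
t=0.960000, p=-0.581202:
  k1 = f(0.960000, -0.581202) = 0.994136
  k2 = f(1.200000, -0.342609) = 0.603507
  p ← -0.581202 + 0.48·0.603507 = -0.291518
p(1.44) ≈ -0.2915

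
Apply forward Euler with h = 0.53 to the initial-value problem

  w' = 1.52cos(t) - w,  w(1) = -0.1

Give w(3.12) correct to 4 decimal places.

Euler: w_{n+1} = w_n + h·f(t_n, w_n).
t=1.000000, w=-0.100000: f=0.921260 → w ← -0.100000 + 0.53·0.921260 = 0.388268
t=1.530000, w=0.388268: f=-0.326274 → w ← 0.388268 + 0.53·(-0.326274) = 0.215342
t=2.060000, w=0.215342: f=-0.929625 → w ← 0.215342 + 0.53·(-0.929625) = -0.277359
t=2.590000, w=-0.277359: f=-1.017211 → w ← -0.277359 + 0.53·(-1.017211) = -0.816481
w(3.12) ≈ -0.8165

-0.8165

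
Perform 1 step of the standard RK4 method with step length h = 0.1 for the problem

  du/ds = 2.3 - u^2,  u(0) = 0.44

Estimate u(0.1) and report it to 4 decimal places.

0.6403

RK4: k1 = f(s_n, u_n); k2 = f(s_n + h/2, u_n + (h/2)·k1); k3 = f(s_n + h/2, u_n + (h/2)·k2); k4 = f(s_n + h, u_n + h·k3); u_{n+1} = u_n + (h/6)·(k1 + 2k2 + 2k3 + k4).
s=0.000000, u=0.440000:
  k1 = f(0.000000, 0.440000) = 2.106400
  k2 = f(0.050000, 0.545320) = 2.002626
  k3 = f(0.050000, 0.540131) = 2.008258
  k4 = f(0.100000, 0.640826) = 1.889342
  u ← 0.440000 + (0.1/6)·(k1 + 2k2 + 2k3 + k4) = 0.640292
u(0.1) ≈ 0.6403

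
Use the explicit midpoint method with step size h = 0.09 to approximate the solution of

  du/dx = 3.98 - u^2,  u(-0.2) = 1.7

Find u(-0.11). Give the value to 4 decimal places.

Midpoint: k1 = f(x_n, u_n); k2 = f(x_n + h/2, u_n + (h/2)·k1); u_{n+1} = u_n + h·k2.
x=-0.200000, u=1.700000:
  k1 = f(-0.200000, 1.700000) = 1.090000
  k2 = f(-0.155000, 1.749050) = 0.920824
  u ← 1.700000 + 0.09·0.920824 = 1.782874
u(-0.11) ≈ 1.7829

1.7829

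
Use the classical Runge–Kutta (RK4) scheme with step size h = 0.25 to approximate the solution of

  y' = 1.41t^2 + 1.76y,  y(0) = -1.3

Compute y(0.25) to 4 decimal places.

RK4: k1 = f(t_n, y_n); k2 = f(t_n + h/2, y_n + (h/2)·k1); k3 = f(t_n + h/2, y_n + (h/2)·k2); k4 = f(t_n + h, y_n + h·k3); y_{n+1} = y_n + (h/6)·(k1 + 2k2 + 2k3 + k4).
t=0.000000, y=-1.300000:
  k1 = f(0.000000, -1.300000) = -2.288000
  k2 = f(0.125000, -1.586000) = -2.769329
  k3 = f(0.125000, -1.646166) = -2.875221
  k4 = f(0.250000, -2.018805) = -3.464972
  y ← -1.300000 + (0.25/6)·(k1 + 2k2 + 2k3 + k4) = -2.010086
y(0.25) ≈ -2.0101

-2.0101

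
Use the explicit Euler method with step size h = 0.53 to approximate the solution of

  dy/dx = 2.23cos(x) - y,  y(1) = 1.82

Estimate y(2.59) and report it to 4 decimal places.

-0.2027

Euler: y_{n+1} = y_n + h·f(x_n, y_n).
x=1.000000, y=1.820000: f=-0.615126 → y ← 1.820000 + 0.53·(-0.615126) = 1.493983
x=1.530000, y=1.493983: f=-1.403033 → y ← 1.493983 + 0.53·(-1.403033) = 0.750376
x=2.060000, y=0.750376: f=-1.798304 → y ← 0.750376 + 0.53·(-1.798304) = -0.202725
y(2.59) ≈ -0.2027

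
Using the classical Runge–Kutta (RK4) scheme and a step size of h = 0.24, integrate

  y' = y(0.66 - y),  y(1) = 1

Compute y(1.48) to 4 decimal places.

0.8773

RK4: k1 = f(s_n, y_n); k2 = f(s_n + h/2, y_n + (h/2)·k1); k3 = f(s_n + h/2, y_n + (h/2)·k2); k4 = f(s_n + h, y_n + h·k3); y_{n+1} = y_n + (h/6)·(k1 + 2k2 + 2k3 + k4).
s=1.000000, y=1.000000:
  k1 = f(1.000000, 1.000000) = -0.340000
  k2 = f(1.120000, 0.959200) = -0.286993
  k3 = f(1.120000, 0.965561) = -0.295038
  k4 = f(1.240000, 0.929191) = -0.250130
  y ← 1.000000 + (0.24/6)·(k1 + 2k2 + 2k3 + k4) = 0.929832
s=1.240000, y=0.929832:
  k1 = f(1.240000, 0.929832) = -0.250899
  k2 = f(1.360000, 0.899725) = -0.215686
  k3 = f(1.360000, 0.903950) = -0.220519
  k4 = f(1.480000, 0.876908) = -0.190208
  y ← 0.929832 + (0.24/6)·(k1 + 2k2 + 2k3 + k4) = 0.877292
y(1.48) ≈ 0.8773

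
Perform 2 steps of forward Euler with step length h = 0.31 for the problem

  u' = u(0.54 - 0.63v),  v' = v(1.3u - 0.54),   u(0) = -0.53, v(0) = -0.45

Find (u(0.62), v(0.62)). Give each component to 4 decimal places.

-0.8129, -0.1572

Euler on (u,v): u_{n+1} = u_n + h·u', v_{n+1} = v_n + h·v'.
0.000000: (-0.530000, -0.450000); f=(-0.436455, 0.553050) → (-0.665301, -0.278555)
0.310000: (-0.665301, -0.278555); f=(-0.476016, 0.391339) → (-0.812866, -0.157239)
(u(0.62), v(0.62)) ≈ (-0.8129, -0.1572)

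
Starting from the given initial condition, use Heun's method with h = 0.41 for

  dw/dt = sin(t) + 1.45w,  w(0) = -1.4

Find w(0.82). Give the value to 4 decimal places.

-3.9672

Heun: k1 = f(t_n, w_n); k2 = f(t_n + h, w_n + h·k1); w_{n+1} = w_n + (h/2)·(k1 + k2).
t=0.000000, w=-1.400000:
  k1 = f(0.000000, -1.400000) = -2.030000
  k2 = f(0.410000, -2.232300) = -2.838226
  w ← -1.400000 + (0.41/2)·(-2.030000 + (-2.838226)) = -2.397986
t=0.410000, w=-2.397986:
  k1 = f(0.410000, -2.397986) = -3.078471
  k2 = f(0.820000, -3.660159) = -4.576085
  w ← -2.397986 + (0.41/2)·(-3.078471 + (-4.576085)) = -3.967170
w(0.82) ≈ -3.9672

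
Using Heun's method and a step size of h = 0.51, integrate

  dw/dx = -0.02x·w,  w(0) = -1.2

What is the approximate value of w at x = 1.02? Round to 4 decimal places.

-1.1876

Heun: k1 = f(x_n, w_n); k2 = f(x_n + h, w_n + h·k1); w_{n+1} = w_n + (h/2)·(k1 + k2).
x=0.000000, w=-1.200000:
  k1 = f(0.000000, -1.200000) = 0.000000
  k2 = f(0.510000, -1.200000) = 0.012240
  w ← -1.200000 + (0.51/2)·(0.000000 + 0.012240) = -1.196879
x=0.510000, w=-1.196879:
  k1 = f(0.510000, -1.196879) = 0.012208
  k2 = f(1.020000, -1.190653) = 0.024289
  w ← -1.196879 + (0.51/2)·(0.012208 + 0.024289) = -1.187572
w(1.02) ≈ -1.1876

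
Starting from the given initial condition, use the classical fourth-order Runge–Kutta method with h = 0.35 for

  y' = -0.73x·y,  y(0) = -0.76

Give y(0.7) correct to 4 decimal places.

-0.6355

RK4: k1 = f(x_n, y_n); k2 = f(x_n + h/2, y_n + (h/2)·k1); k3 = f(x_n + h/2, y_n + (h/2)·k2); k4 = f(x_n + h, y_n + h·k3); y_{n+1} = y_n + (h/6)·(k1 + 2k2 + 2k3 + k4).
x=0.000000, y=-0.760000:
  k1 = f(0.000000, -0.760000) = 0.000000
  k2 = f(0.175000, -0.760000) = 0.097090
  k3 = f(0.175000, -0.743009) = 0.094919
  k4 = f(0.350000, -0.726778) = 0.185692
  y ← -0.760000 + (0.35/6)·(k1 + 2k2 + 2k3 + k4) = -0.726767
x=0.350000, y=-0.726767:
  k1 = f(0.350000, -0.726767) = 0.185689
  k2 = f(0.525000, -0.694271) = 0.266079
  k3 = f(0.525000, -0.680203) = 0.260688
  k4 = f(0.700000, -0.635526) = 0.324754
  y ← -0.726767 + (0.35/6)·(k1 + 2k2 + 2k3 + k4) = -0.635535
y(0.7) ≈ -0.6355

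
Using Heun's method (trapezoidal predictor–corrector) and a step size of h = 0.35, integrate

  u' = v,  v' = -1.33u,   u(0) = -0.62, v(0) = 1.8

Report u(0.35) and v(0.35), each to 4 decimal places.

0.0605, 1.9420

Heun on (u,v): k1 = f(x_n, state_n); k2 = f(x_n + h, state_n + h·k1); state_{n+1} = state_n + (h/2)·(k1 + k2).
0.000000: (-0.620000, 1.800000)
  k1 = (1.800000, 0.824600)
  predictor → (0.010000, 2.088610)
  k2 = (2.088610, -0.013300)
  → (0.060507, 1.941978)
(u(0.35), v(0.35)) ≈ (0.0605, 1.9420)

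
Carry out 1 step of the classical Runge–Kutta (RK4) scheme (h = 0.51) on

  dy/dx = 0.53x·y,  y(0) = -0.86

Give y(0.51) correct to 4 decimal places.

RK4: k1 = f(x_n, y_n); k2 = f(x_n + h/2, y_n + (h/2)·k1); k3 = f(x_n + h/2, y_n + (h/2)·k2); k4 = f(x_n + h, y_n + h·k3); y_{n+1} = y_n + (h/6)·(k1 + 2k2 + 2k3 + k4).
x=0.000000, y=-0.860000:
  k1 = f(0.000000, -0.860000) = 0.000000
  k2 = f(0.255000, -0.860000) = -0.116229
  k3 = f(0.255000, -0.889638) = -0.120235
  k4 = f(0.510000, -0.921320) = -0.249033
  y ← -0.860000 + (0.51/6)·(k1 + 2k2 + 2k3 + k4) = -0.921367
y(0.51) ≈ -0.9214

-0.9214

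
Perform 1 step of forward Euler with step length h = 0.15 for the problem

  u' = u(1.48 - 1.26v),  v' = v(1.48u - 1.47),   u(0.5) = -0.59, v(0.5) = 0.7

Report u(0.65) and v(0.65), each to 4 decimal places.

Euler on (u,v): u_{n+1} = u_n + h·u', v_{n+1} = v_n + h·v'.
0.500000: (-0.590000, 0.700000); f=(-0.352820, -1.640240) → (-0.642923, 0.453964)
(u(0.65), v(0.65)) ≈ (-0.6429, 0.4540)

-0.6429, 0.4540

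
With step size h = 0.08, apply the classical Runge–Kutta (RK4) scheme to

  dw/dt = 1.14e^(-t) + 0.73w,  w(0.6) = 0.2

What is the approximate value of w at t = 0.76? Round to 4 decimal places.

0.3231

RK4: k1 = f(t_n, w_n); k2 = f(t_n + h/2, w_n + (h/2)·k1); k3 = f(t_n + h/2, w_n + (h/2)·k2); k4 = f(t_n + h, w_n + h·k3); w_{n+1} = w_n + (h/6)·(k1 + 2k2 + 2k3 + k4).
t=0.600000, w=0.200000:
  k1 = f(0.600000, 0.200000) = 0.771645
  k2 = f(0.640000, 0.230866) = 0.769645
  k3 = f(0.640000, 0.230786) = 0.769587
  k4 = f(0.680000, 0.261567) = 0.768487
  w ← 0.200000 + (0.08/6)·(k1 + 2k2 + 2k3 + k4) = 0.261581
t=0.680000, w=0.261581:
  k1 = f(0.680000, 0.261581) = 0.768498
  k2 = f(0.720000, 0.292321) = 0.768292
  k3 = f(0.720000, 0.292313) = 0.768286
  k4 = f(0.760000, 0.323044) = 0.768962
  w ← 0.261581 + (0.08/6)·(k1 + 2k2 + 2k3 + k4) = 0.323056
w(0.76) ≈ 0.3231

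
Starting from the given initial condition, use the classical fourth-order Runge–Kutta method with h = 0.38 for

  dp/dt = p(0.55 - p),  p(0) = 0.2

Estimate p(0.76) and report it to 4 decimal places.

0.2556

RK4: k1 = f(t_n, p_n); k2 = f(t_n + h/2, p_n + (h/2)·k1); k3 = f(t_n + h/2, p_n + (h/2)·k2); k4 = f(t_n + h, p_n + h·k3); p_{n+1} = p_n + (h/6)·(k1 + 2k2 + 2k3 + k4).
t=0.000000, p=0.200000:
  k1 = f(0.000000, 0.200000) = 0.070000
  k2 = f(0.190000, 0.213300) = 0.071818
  k3 = f(0.190000, 0.213645) = 0.071861
  k4 = f(0.380000, 0.227307) = 0.073350
  p ← 0.200000 + (0.38/6)·(k1 + 2k2 + 2k3 + k4) = 0.227278
t=0.380000, p=0.227278:
  k1 = f(0.380000, 0.227278) = 0.073348
  k2 = f(0.570000, 0.241214) = 0.074484
  k3 = f(0.570000, 0.241430) = 0.074498
  k4 = f(0.760000, 0.255587) = 0.075248
  p ← 0.227278 + (0.38/6)·(k1 + 2k2 + 2k3 + k4) = 0.255560
p(0.76) ≈ 0.2556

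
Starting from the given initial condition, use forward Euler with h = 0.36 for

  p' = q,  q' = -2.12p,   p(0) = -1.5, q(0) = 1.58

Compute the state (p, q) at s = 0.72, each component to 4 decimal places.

0.0497, 3.4355

Euler on (p,q): p_{n+1} = p_n + h·p', q_{n+1} = q_n + h·q'.
0.000000: (-1.500000, 1.580000); f=(1.580000, 3.180000) → (-0.931200, 2.724800)
0.360000: (-0.931200, 2.724800); f=(2.724800, 1.974144) → (0.049728, 3.435492)
(p(0.72), q(0.72)) ≈ (0.0497, 3.4355)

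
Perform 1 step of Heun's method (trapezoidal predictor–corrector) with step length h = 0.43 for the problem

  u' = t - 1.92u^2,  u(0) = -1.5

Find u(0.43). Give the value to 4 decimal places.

Heun: k1 = f(t_n, u_n); k2 = f(t_n + h, u_n + h·k1); u_{n+1} = u_n + (h/2)·(k1 + k2).
t=0.000000, u=-1.500000:
  k1 = f(0.000000, -1.500000) = -4.320000
  k2 = f(0.430000, -3.357600) = -21.215077
  u ← -1.500000 + (0.43/2)·(-4.320000 + (-21.215077)) = -6.990042
u(0.43) ≈ -6.9900

-6.9900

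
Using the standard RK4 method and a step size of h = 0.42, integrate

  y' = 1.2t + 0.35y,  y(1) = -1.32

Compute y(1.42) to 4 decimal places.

-0.8749

RK4: k1 = f(t_n, y_n); k2 = f(t_n + h/2, y_n + (h/2)·k1); k3 = f(t_n + h/2, y_n + (h/2)·k2); k4 = f(t_n + h, y_n + h·k3); y_{n+1} = y_n + (h/6)·(k1 + 2k2 + 2k3 + k4).
t=1.000000, y=-1.320000:
  k1 = f(1.000000, -1.320000) = 0.738000
  k2 = f(1.210000, -1.165020) = 1.044243
  k3 = f(1.210000, -1.100709) = 1.066752
  k4 = f(1.420000, -0.871964) = 1.398813
  y ← -1.320000 + (0.42/6)·(k1 + 2k2 + 2k3 + k4) = -0.874884
y(1.42) ≈ -0.8749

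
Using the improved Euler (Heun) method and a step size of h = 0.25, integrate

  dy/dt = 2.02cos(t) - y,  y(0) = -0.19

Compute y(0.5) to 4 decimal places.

0.6282

Heun: k1 = f(t_n, y_n); k2 = f(t_n + h, y_n + h·k1); y_{n+1} = y_n + (h/2)·(k1 + k2).
t=0.000000, y=-0.190000:
  k1 = f(0.000000, -0.190000) = 2.210000
  k2 = f(0.250000, 0.362500) = 1.594703
  y ← -0.190000 + (0.25/2)·(2.210000 + 1.594703) = 0.285588
t=0.250000, y=0.285588:
  k1 = f(0.250000, 0.285588) = 1.671615
  k2 = f(0.500000, 0.703492) = 1.069225
  y ← 0.285588 + (0.25/2)·(1.671615 + 1.069225) = 0.628193
y(0.5) ≈ 0.6282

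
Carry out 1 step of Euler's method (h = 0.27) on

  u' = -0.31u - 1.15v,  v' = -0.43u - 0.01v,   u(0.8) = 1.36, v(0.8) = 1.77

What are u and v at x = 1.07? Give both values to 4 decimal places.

0.6966, 1.6073

Euler on (u,v): u_{n+1} = u_n + h·u', v_{n+1} = v_n + h·v'.
0.800000: (1.360000, 1.770000); f=(-2.457100, -0.602500) → (0.696583, 1.607325)
(u(1.07), v(1.07)) ≈ (0.6966, 1.6073)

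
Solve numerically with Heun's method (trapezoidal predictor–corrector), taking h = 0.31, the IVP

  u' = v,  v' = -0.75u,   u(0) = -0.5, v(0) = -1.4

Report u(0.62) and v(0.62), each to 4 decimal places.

Heun on (u,v): k1 = f(x_n, state_n); k2 = f(x_n + h, state_n + h·k1); state_{n+1} = state_n + (h/2)·(k1 + k2).
0.000000: (-0.500000, -1.400000)
  k1 = (-1.400000, 0.375000)
  predictor → (-0.934000, -1.283750)
  k2 = (-1.283750, 0.700500)
  → (-0.915981, -1.233297)
0.310000: (-0.915981, -1.233297)
  k1 = (-1.233297, 0.686986)
  predictor → (-1.298303, -1.020332)
  k2 = (-1.020332, 0.973728)
  → (-1.265294, -0.975887)
(u(0.62), v(0.62)) ≈ (-1.2653, -0.9759)

-1.2653, -0.9759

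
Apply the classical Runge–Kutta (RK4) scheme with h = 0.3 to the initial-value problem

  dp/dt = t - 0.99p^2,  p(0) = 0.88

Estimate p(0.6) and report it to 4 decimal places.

RK4: k1 = f(t_n, p_n); k2 = f(t_n + h/2, p_n + (h/2)·k1); k3 = f(t_n + h/2, p_n + (h/2)·k2); k4 = f(t_n + h, p_n + h·k3); p_{n+1} = p_n + (h/6)·(k1 + 2k2 + 2k3 + k4).
t=0.000000, p=0.880000:
  k1 = f(0.000000, 0.880000) = -0.766656
  k2 = f(0.150000, 0.765002) = -0.429375
  k3 = f(0.150000, 0.815594) = -0.508541
  k4 = f(0.300000, 0.727438) = -0.223874
  p ← 0.880000 + (0.3/6)·(k1 + 2k2 + 2k3 + k4) = 0.736682
t=0.300000, p=0.736682:
  k1 = f(0.300000, 0.736682) = -0.237273
  k2 = f(0.450000, 0.701091) = -0.036613
  k3 = f(0.450000, 0.731190) = -0.079292
  k4 = f(0.600000, 0.712894) = 0.096864
  p ← 0.736682 + (0.3/6)·(k1 + 2k2 + 2k3 + k4) = 0.718071
p(0.6) ≈ 0.7181

0.7181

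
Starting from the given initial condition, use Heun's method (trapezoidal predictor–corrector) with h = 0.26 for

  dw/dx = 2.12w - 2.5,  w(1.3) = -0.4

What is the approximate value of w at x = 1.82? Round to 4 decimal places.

-3.4015

Heun: k1 = f(x_n, w_n); k2 = f(x_n + h, w_n + h·k1); w_{n+1} = w_n + (h/2)·(k1 + k2).
x=1.300000, w=-0.400000:
  k1 = f(1.300000, -0.400000) = -3.348000
  k2 = f(1.560000, -1.270480) = -5.193418
  w ← -0.400000 + (0.26/2)·(-3.348000 + (-5.193418)) = -1.510384
x=1.560000, w=-1.510384:
  k1 = f(1.560000, -1.510384) = -5.702015
  k2 = f(1.820000, -2.992908) = -8.844965
  w ← -1.510384 + (0.26/2)·(-5.702015 + (-8.844965)) = -3.401492
w(1.82) ≈ -3.4015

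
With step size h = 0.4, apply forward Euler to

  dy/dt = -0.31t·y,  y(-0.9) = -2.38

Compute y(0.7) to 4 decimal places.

-2.7387

Euler: y_{n+1} = y_n + h·f(t_n, y_n).
t=-0.900000, y=-2.380000: f=-0.664020 → y ← -2.380000 + 0.4·(-0.664020) = -2.645608
t=-0.500000, y=-2.645608: f=-0.410069 → y ← -2.645608 + 0.4·(-0.410069) = -2.809636
t=-0.100000, y=-2.809636: f=-0.087099 → y ← -2.809636 + 0.4·(-0.087099) = -2.844475
t=0.300000, y=-2.844475: f=0.264536 → y ← -2.844475 + 0.4·0.264536 = -2.738661
y(0.7) ≈ -2.7387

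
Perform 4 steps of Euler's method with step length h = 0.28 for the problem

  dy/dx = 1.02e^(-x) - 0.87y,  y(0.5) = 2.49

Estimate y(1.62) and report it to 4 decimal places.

Euler: y_{n+1} = y_n + h·f(x_n, y_n).
x=0.500000, y=2.490000: f=-1.547639 → y ← 2.490000 + 0.28·(-1.547639) = 2.056661
x=0.780000, y=2.056661: f=-1.321721 → y ← 2.056661 + 0.28·(-1.321721) = 1.686579
x=1.060000, y=1.686579: f=-1.113939 → y ← 1.686579 + 0.28·(-1.113939) = 1.374676
x=1.340000, y=1.374676: f=-0.928886 → y ← 1.374676 + 0.28·(-0.928886) = 1.114588
y(1.62) ≈ 1.1146

1.1146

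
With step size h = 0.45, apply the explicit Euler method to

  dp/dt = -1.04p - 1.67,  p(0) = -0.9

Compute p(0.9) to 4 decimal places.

-1.4060

Euler: p_{n+1} = p_n + h·f(t_n, p_n).
t=0.000000, p=-0.900000: f=-0.734000 → p ← -0.900000 + 0.45·(-0.734000) = -1.230300
t=0.450000, p=-1.230300: f=-0.390488 → p ← -1.230300 + 0.45·(-0.390488) = -1.406020
p(0.9) ≈ -1.4060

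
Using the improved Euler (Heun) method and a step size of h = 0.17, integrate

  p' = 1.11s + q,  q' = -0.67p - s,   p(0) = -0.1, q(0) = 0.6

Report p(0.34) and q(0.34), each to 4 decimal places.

0.1650, 0.5381

Heun on (p,q): k1 = f(s_n, state_n); k2 = f(s_n + h, state_n + h·k1); state_{n+1} = state_n + (h/2)·(k1 + k2).
0.000000: (-0.100000, 0.600000)
  k1 = (0.600000, 0.067000)
  predictor → (0.002000, 0.611390)
  k2 = (0.800090, -0.171340)
  → (0.019008, 0.591131)
0.170000: (0.019008, 0.591131)
  k1 = (0.779831, -0.182735)
  predictor → (0.151579, 0.560066)
  k2 = (0.937466, -0.441558)
  → (0.164978, 0.538066)
(p(0.34), q(0.34)) ≈ (0.1650, 0.5381)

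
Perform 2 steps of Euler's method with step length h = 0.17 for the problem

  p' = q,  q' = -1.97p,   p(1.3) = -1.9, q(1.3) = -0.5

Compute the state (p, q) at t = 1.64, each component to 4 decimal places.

Euler on (p,q): p_{n+1} = p_n + h·p', q_{n+1} = q_n + h·q'.
1.300000: (-1.900000, -0.500000); f=(-0.500000, 3.743000) → (-1.985000, 0.136310)
1.470000: (-1.985000, 0.136310); f=(0.136310, 3.910450) → (-1.961827, 0.801087)
(p(1.64), q(1.64)) ≈ (-1.9618, 0.8011)

-1.9618, 0.8011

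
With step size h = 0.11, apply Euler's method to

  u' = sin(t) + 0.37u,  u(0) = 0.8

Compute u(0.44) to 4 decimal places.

1.0121

Euler: u_{n+1} = u_n + h·f(t_n, u_n).
t=0.000000, u=0.800000: f=0.296000 → u ← 0.800000 + 0.11·0.296000 = 0.832560
t=0.110000, u=0.832560: f=0.417826 → u ← 0.832560 + 0.11·0.417826 = 0.878521
t=0.220000, u=0.878521: f=0.543282 → u ← 0.878521 + 0.11·0.543282 = 0.938282
t=0.330000, u=0.938282: f=0.671207 → u ← 0.938282 + 0.11·0.671207 = 1.012115
u(0.44) ≈ 1.0121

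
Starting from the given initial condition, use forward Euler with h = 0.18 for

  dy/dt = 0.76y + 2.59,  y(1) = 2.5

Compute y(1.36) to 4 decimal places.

Euler: y_{n+1} = y_n + h·f(t_n, y_n).
t=1.000000, y=2.500000: f=4.490000 → y ← 2.500000 + 0.18·4.490000 = 3.308200
t=1.180000, y=3.308200: f=5.104232 → y ← 3.308200 + 0.18·5.104232 = 4.226962
y(1.36) ≈ 4.2270

4.2270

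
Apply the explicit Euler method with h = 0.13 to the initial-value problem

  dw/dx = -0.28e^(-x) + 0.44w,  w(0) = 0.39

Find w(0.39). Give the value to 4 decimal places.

Euler: w_{n+1} = w_n + h·f(x_n, w_n).
x=0.000000, w=0.390000: f=-0.108400 → w ← 0.390000 + 0.13·(-0.108400) = 0.375908
x=0.130000, w=0.375908: f=-0.080467 → w ← 0.375908 + 0.13·(-0.080467) = 0.365447
x=0.260000, w=0.365447: f=-0.055098 → w ← 0.365447 + 0.13·(-0.055098) = 0.358285
w(0.39) ≈ 0.3583

0.3583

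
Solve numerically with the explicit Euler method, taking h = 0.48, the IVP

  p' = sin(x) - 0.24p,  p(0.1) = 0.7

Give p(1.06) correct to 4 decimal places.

0.8535

Euler: p_{n+1} = p_n + h·f(x_n, p_n).
x=0.100000, p=0.700000: f=-0.068167 → p ← 0.700000 + 0.48·(-0.068167) = 0.667280
x=0.580000, p=0.667280: f=0.387877 → p ← 0.667280 + 0.48·0.387877 = 0.853461
p(1.06) ≈ 0.8535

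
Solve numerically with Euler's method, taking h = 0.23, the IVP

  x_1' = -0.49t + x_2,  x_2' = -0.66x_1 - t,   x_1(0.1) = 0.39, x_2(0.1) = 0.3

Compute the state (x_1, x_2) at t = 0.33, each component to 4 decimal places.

Euler on (x_1,x_2): x_1_{n+1} = x_1_n + h·x_1', x_2_{n+1} = x_2_n + h·x_2'.
0.100000: (0.390000, 0.300000); f=(0.251000, -0.357400) → (0.447730, 0.217798)
(x_1(0.33), x_2(0.33)) ≈ (0.4477, 0.2178)

0.4477, 0.2178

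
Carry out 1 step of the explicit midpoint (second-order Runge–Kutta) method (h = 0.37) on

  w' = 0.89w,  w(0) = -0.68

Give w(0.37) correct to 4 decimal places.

Midpoint: k1 = f(s_n, w_n); k2 = f(s_n + h/2, w_n + (h/2)·k1); w_{n+1} = w_n + h·k2.
s=0.000000, w=-0.680000:
  k1 = f(0.000000, -0.680000) = -0.605200
  k2 = f(0.185000, -0.791962) = -0.704846
  w ← -0.680000 + 0.37·(-0.704846) = -0.940793
w(0.37) ≈ -0.9408

-0.9408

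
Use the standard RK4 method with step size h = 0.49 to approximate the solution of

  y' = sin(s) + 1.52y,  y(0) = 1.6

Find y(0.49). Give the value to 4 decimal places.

3.5188

RK4: k1 = f(s_n, y_n); k2 = f(s_n + h/2, y_n + (h/2)·k1); k3 = f(s_n + h/2, y_n + (h/2)·k2); k4 = f(s_n + h, y_n + h·k3); y_{n+1} = y_n + (h/6)·(k1 + 2k2 + 2k3 + k4).
s=0.000000, y=1.600000:
  k1 = f(0.000000, 1.600000) = 2.432000
  k2 = f(0.245000, 2.195840) = 3.580233
  k3 = f(0.245000, 2.477157) = 4.007835
  k4 = f(0.490000, 3.563839) = 5.887662
  y ← 1.600000 + (0.49/6)·(k1 + 2k2 + 2k3 + k4) = 3.518824
y(0.49) ≈ 3.5188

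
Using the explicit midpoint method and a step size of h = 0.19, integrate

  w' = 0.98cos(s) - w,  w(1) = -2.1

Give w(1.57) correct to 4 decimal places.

-1.0879

Midpoint: k1 = f(s_n, w_n); k2 = f(s_n + h/2, w_n + (h/2)·k1); w_{n+1} = w_n + h·k2.
s=1.000000, w=-2.100000:
  k1 = f(1.000000, -2.100000) = 2.629496
  k2 = f(1.095000, -1.850198) = 2.299083
  w ← -2.100000 + 0.19·2.299083 = -1.663174
s=1.190000, w=-1.663174:
  k1 = f(1.190000, -1.663174) = 2.027401
  k2 = f(1.285000, -1.470571) = 1.746854
  w ← -1.663174 + 0.19·1.746854 = -1.331272
s=1.380000, w=-1.331272:
  k1 = f(1.380000, -1.331272) = 1.517120
  k2 = f(1.475000, -1.187145) = 1.280882
  w ← -1.331272 + 0.19·1.280882 = -1.087904
w(1.57) ≈ -1.0879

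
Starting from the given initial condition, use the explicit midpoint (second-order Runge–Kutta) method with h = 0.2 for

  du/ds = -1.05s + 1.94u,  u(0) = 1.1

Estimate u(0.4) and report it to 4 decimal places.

Midpoint: k1 = f(s_n, u_n); k2 = f(s_n + h/2, u_n + (h/2)·k1); u_{n+1} = u_n + h·k2.
s=0.000000, u=1.100000:
  k1 = f(0.000000, 1.100000) = 2.134000
  k2 = f(0.100000, 1.313400) = 2.442996
  u ← 1.100000 + 0.2·2.442996 = 1.588599
s=0.200000, u=1.588599:
  k1 = f(0.200000, 1.588599) = 2.871882
  k2 = f(0.300000, 1.875787) = 3.324028
  u ← 1.588599 + 0.2·3.324028 = 2.253405
u(0.4) ≈ 2.2534

2.2534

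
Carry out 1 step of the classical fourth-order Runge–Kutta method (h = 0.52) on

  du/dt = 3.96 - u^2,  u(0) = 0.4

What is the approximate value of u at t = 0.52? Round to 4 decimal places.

1.6115

RK4: k1 = f(t_n, u_n); k2 = f(t_n + h/2, u_n + (h/2)·k1); k3 = f(t_n + h/2, u_n + (h/2)·k2); k4 = f(t_n + h, u_n + h·k3); u_{n+1} = u_n + (h/6)·(k1 + 2k2 + 2k3 + k4).
t=0.000000, u=0.400000:
  k1 = f(0.000000, 0.400000) = 3.800000
  k2 = f(0.260000, 1.388000) = 2.033456
  k3 = f(0.260000, 0.928699) = 3.097519
  k4 = f(0.520000, 2.010710) = -0.082954
  u ← 0.400000 + (0.52/6)·(k1 + 2k2 + 2k3 + k4) = 1.611513
u(0.52) ≈ 1.6115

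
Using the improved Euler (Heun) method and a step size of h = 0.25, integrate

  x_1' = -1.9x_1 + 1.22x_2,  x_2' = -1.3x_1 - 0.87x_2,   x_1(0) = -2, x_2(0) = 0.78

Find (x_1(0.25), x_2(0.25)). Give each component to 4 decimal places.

Heun on (x_1,x_2): k1 = f(t_n, state_n); k2 = f(t_n + h, state_n + h·k1); state_{n+1} = state_n + (h/2)·(k1 + k2).
0.000000: (-2.000000, 0.780000)
  k1 = (4.751600, 1.921400)
  predictor → (-0.812100, 1.260350)
  k2 = (3.080617, -0.040774)
  → (-1.020973, 1.015078)
(x_1(0.25), x_2(0.25)) ≈ (-1.0210, 1.0151)

-1.0210, 1.0151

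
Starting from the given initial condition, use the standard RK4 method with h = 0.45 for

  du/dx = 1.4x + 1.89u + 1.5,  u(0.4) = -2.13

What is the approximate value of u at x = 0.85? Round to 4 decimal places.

RK4: k1 = f(x_n, u_n); k2 = f(x_n + h/2, u_n + (h/2)·k1); k3 = f(x_n + h/2, u_n + (h/2)·k2); k4 = f(x_n + h, u_n + h·k3); u_{n+1} = u_n + (h/6)·(k1 + 2k2 + 2k3 + k4).
x=0.400000, u=-2.130000:
  k1 = f(0.400000, -2.130000) = -1.965700
  k2 = f(0.625000, -2.572283) = -2.486614
  k3 = f(0.625000, -2.689488) = -2.708133
  k4 = f(0.850000, -3.348660) = -3.638967
  u ← -2.130000 + (0.45/6)·(k1 + 2k2 + 2k3 + k4) = -3.329562
u(0.85) ≈ -3.3296

-3.3296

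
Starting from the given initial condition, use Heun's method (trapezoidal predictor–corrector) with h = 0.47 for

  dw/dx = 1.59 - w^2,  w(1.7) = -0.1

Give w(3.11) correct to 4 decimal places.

Heun: k1 = f(x_n, w_n); k2 = f(x_n + h, w_n + h·k1); w_{n+1} = w_n + (h/2)·(k1 + k2).
x=1.700000, w=-0.100000:
  k1 = f(1.700000, -0.100000) = 1.580000
  k2 = f(2.170000, 0.642600) = 1.177065
  w ← -0.100000 + (0.47/2)·(1.580000 + 1.177065) = 0.547910
x=2.170000, w=0.547910:
  k1 = f(2.170000, 0.547910) = 1.289794
  k2 = f(2.640000, 1.154114) = 0.258022
  w ← 0.547910 + (0.47/2)·(1.289794 + 0.258022) = 0.911647
x=2.640000, w=0.911647:
  k1 = f(2.640000, 0.911647) = 0.758900
  k2 = f(3.110000, 1.268330) = -0.018661
  w ← 0.911647 + (0.47/2)·(0.758900 + (-0.018661)) = 1.085603
w(3.11) ≈ 1.0856

1.0856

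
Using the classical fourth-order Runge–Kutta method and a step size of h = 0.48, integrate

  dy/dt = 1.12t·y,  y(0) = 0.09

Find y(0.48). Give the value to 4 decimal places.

0.1024

RK4: k1 = f(t_n, y_n); k2 = f(t_n + h/2, y_n + (h/2)·k1); k3 = f(t_n + h/2, y_n + (h/2)·k2); k4 = f(t_n + h, y_n + h·k3); y_{n+1} = y_n + (h/6)·(k1 + 2k2 + 2k3 + k4).
t=0.000000, y=0.090000:
  k1 = f(0.000000, 0.090000) = 0.000000
  k2 = f(0.240000, 0.090000) = 0.024192
  k3 = f(0.240000, 0.095806) = 0.025753
  k4 = f(0.480000, 0.102361) = 0.055029
  y ← 0.090000 + (0.48/6)·(k1 + 2k2 + 2k3 + k4) = 0.102394
y(0.48) ≈ 0.1024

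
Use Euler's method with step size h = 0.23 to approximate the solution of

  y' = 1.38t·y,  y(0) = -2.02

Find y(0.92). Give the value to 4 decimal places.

Euler: y_{n+1} = y_n + h·f(t_n, y_n).
t=0.000000, y=-2.020000: f=0.000000 → y ← -2.020000 + 0.23·0.000000 = -2.020000
t=0.230000, y=-2.020000: f=-0.641148 → y ← -2.020000 + 0.23·(-0.641148) = -2.167464
t=0.460000, y=-2.167464: f=-1.375906 → y ← -2.167464 + 0.23·(-1.375906) = -2.483922
t=0.690000, y=-2.483922: f=-2.365191 → y ← -2.483922 + 0.23·(-2.365191) = -3.027916
y(0.92) ≈ -3.0279

-3.0279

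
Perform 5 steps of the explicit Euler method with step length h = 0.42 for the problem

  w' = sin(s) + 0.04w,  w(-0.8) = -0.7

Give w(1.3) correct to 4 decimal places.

Euler: w_{n+1} = w_n + h·f(s_n, w_n).
s=-0.800000, w=-0.700000: f=-0.745356 → w ← -0.700000 + 0.42·(-0.745356) = -1.013050
s=-0.380000, w=-1.013050: f=-0.411442 → w ← -1.013050 + 0.42·(-0.411442) = -1.185855
s=0.040000, w=-1.185855: f=-0.007445 → w ← -1.185855 + 0.42·(-0.007445) = -1.188982
s=0.460000, w=-1.188982: f=0.396389 → w ← -1.188982 + 0.42·0.396389 = -1.022499
s=0.880000, w=-1.022499: f=0.729839 → w ← -1.022499 + 0.42·0.729839 = -0.715967
w(1.3) ≈ -0.7160

-0.7160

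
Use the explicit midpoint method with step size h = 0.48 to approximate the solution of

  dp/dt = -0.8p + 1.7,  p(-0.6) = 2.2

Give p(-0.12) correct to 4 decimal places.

Midpoint: k1 = f(t_n, p_n); k2 = f(t_n + h/2, p_n + (h/2)·k1); p_{n+1} = p_n + h·k2.
t=-0.600000, p=2.200000:
  k1 = f(-0.600000, 2.200000) = -0.060000
  k2 = f(-0.360000, 2.185600) = -0.048480
  p ← 2.200000 + 0.48·(-0.048480) = 2.176730
p(-0.12) ≈ 2.1767

2.1767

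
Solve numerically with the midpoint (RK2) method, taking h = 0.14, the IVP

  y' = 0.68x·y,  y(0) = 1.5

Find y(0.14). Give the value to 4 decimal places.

Midpoint: k1 = f(x_n, y_n); k2 = f(x_n + h/2, y_n + (h/2)·k1); y_{n+1} = y_n + h·k2.
x=0.000000, y=1.500000:
  k1 = f(0.000000, 1.500000) = 0.000000
  k2 = f(0.070000, 1.500000) = 0.071400
  y ← 1.500000 + 0.14·0.071400 = 1.509996
y(0.14) ≈ 1.5100

1.5100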